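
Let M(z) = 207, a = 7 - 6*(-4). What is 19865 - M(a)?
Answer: 19658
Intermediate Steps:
a = 31 (a = 7 + 24 = 31)
19865 - M(a) = 19865 - 1*207 = 19865 - 207 = 19658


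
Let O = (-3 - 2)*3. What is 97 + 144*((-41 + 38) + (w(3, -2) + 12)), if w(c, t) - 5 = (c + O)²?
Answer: 22849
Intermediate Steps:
O = -15 (O = -5*3 = -15)
w(c, t) = 5 + (-15 + c)² (w(c, t) = 5 + (c - 15)² = 5 + (-15 + c)²)
97 + 144*((-41 + 38) + (w(3, -2) + 12)) = 97 + 144*((-41 + 38) + ((5 + (-15 + 3)²) + 12)) = 97 + 144*(-3 + ((5 + (-12)²) + 12)) = 97 + 144*(-3 + ((5 + 144) + 12)) = 97 + 144*(-3 + (149 + 12)) = 97 + 144*(-3 + 161) = 97 + 144*158 = 97 + 22752 = 22849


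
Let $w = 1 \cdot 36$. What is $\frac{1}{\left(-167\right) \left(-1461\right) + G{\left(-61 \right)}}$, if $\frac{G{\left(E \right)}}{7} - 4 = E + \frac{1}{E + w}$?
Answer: $\frac{25}{6089693} \approx 4.1053 \cdot 10^{-6}$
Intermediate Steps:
$w = 36$
$G{\left(E \right)} = 28 + 7 E + \frac{7}{36 + E}$ ($G{\left(E \right)} = 28 + 7 \left(E + \frac{1}{E + 36}\right) = 28 + 7 \left(E + \frac{1}{36 + E}\right) = 28 + \left(7 E + \frac{7}{36 + E}\right) = 28 + 7 E + \frac{7}{36 + E}$)
$\frac{1}{\left(-167\right) \left(-1461\right) + G{\left(-61 \right)}} = \frac{1}{\left(-167\right) \left(-1461\right) + \frac{7 \left(145 + \left(-61\right)^{2} + 40 \left(-61\right)\right)}{36 - 61}} = \frac{1}{243987 + \frac{7 \left(145 + 3721 - 2440\right)}{-25}} = \frac{1}{243987 + 7 \left(- \frac{1}{25}\right) 1426} = \frac{1}{243987 - \frac{9982}{25}} = \frac{1}{\frac{6089693}{25}} = \frac{25}{6089693}$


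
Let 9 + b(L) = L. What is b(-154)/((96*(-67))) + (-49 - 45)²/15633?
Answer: 19793777/33517152 ≈ 0.59056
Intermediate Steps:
b(L) = -9 + L
b(-154)/((96*(-67))) + (-49 - 45)²/15633 = (-9 - 154)/((96*(-67))) + (-49 - 45)²/15633 = -163/(-6432) + (-94)²*(1/15633) = -163*(-1/6432) + 8836*(1/15633) = 163/6432 + 8836/15633 = 19793777/33517152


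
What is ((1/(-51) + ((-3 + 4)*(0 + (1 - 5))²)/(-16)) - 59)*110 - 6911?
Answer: -689171/51 ≈ -13513.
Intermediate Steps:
((1/(-51) + ((-3 + 4)*(0 + (1 - 5))²)/(-16)) - 59)*110 - 6911 = ((1*(-1/51) + (1*(0 - 4)²)*(-1/16)) - 59)*110 - 6911 = ((-1/51 + (1*(-4)²)*(-1/16)) - 59)*110 - 6911 = ((-1/51 + (1*16)*(-1/16)) - 59)*110 - 6911 = ((-1/51 + 16*(-1/16)) - 59)*110 - 6911 = ((-1/51 - 1) - 59)*110 - 6911 = (-52/51 - 59)*110 - 6911 = -3061/51*110 - 6911 = -336710/51 - 6911 = -689171/51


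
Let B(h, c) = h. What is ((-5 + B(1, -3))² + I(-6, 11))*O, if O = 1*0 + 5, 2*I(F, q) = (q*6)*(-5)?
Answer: -745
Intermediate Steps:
I(F, q) = -15*q (I(F, q) = ((q*6)*(-5))/2 = ((6*q)*(-5))/2 = (-30*q)/2 = -15*q)
O = 5 (O = 0 + 5 = 5)
((-5 + B(1, -3))² + I(-6, 11))*O = ((-5 + 1)² - 15*11)*5 = ((-4)² - 165)*5 = (16 - 165)*5 = -149*5 = -745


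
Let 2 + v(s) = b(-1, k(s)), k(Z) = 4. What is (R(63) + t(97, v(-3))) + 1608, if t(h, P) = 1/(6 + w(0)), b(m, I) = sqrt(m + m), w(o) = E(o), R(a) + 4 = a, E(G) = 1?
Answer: 11670/7 ≈ 1667.1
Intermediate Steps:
R(a) = -4 + a
w(o) = 1
b(m, I) = sqrt(2)*sqrt(m) (b(m, I) = sqrt(2*m) = sqrt(2)*sqrt(m))
v(s) = -2 + I*sqrt(2) (v(s) = -2 + sqrt(2)*sqrt(-1) = -2 + sqrt(2)*I = -2 + I*sqrt(2))
t(h, P) = 1/7 (t(h, P) = 1/(6 + 1) = 1/7)
(R(63) + t(97, v(-3))) + 1608 = ((-4 + 63) + 1/7) + 1608 = (59 + 1/7) + 1608 = 414/7 + 1608 = 11670/7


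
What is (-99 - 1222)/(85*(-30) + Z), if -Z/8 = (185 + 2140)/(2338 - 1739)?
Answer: 791279/1546050 ≈ 0.51181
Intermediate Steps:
Z = -18600/599 (Z = -8*(185 + 2140)/(2338 - 1739) = -18600/599 ≈ -31.052)
(-99 - 1222)/(85*(-30) + Z) = (-99 - 1222)/(85*(-30) - 18600/599) = -1321/(-2550 - 18600/599) = -1321/(-1546050/599) = -1321*(-599/1546050) = 791279/1546050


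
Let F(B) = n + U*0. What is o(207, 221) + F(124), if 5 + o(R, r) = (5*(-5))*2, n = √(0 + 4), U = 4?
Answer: -53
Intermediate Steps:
n = 2 (n = √4 = 2)
o(R, r) = -55 (o(R, r) = -5 + (5*(-5))*2 = -5 - 25*2 = -5 - 50 = -55)
F(B) = 2 (F(B) = 2 + 4*0 = 2 + 0 = 2)
o(207, 221) + F(124) = -55 + 2 = -53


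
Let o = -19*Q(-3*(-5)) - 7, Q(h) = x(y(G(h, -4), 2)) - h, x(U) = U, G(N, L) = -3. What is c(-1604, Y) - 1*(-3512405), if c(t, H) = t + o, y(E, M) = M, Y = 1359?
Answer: 3511041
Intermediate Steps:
Q(h) = 2 - h
o = 240 (o = -19*(2 - (-3)*(-5)) - 7 = -19*(2 - 1*15) - 7 = -19*(2 - 15) - 7 = -19*(-13) - 7 = 247 - 7 = 240)
c(t, H) = 240 + t (c(t, H) = t + 240 = 240 + t)
c(-1604, Y) - 1*(-3512405) = (240 - 1604) - 1*(-3512405) = -1364 + 3512405 = 3511041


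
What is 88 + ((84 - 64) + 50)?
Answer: 158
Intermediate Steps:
88 + ((84 - 64) + 50) = 88 + (20 + 50) = 88 + 70 = 158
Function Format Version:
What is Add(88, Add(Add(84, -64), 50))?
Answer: 158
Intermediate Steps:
Add(88, Add(Add(84, -64), 50)) = Add(88, Add(20, 50)) = Add(88, 70) = 158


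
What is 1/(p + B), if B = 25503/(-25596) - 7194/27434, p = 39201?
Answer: 10639404/417061885493 ≈ 2.5510e-5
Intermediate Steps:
B = -13390711/10639404 (B = 25503*(-1/25596) - 7194*1/27434 = -8501/8532 - 327/1247 = -13390711/10639404 ≈ -1.2586)
1/(p + B) = 1/(39201 - 13390711/10639404) = 1/(417061885493/10639404) = 10639404/417061885493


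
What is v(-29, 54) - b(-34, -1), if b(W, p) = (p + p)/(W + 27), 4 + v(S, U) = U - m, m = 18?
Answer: 222/7 ≈ 31.714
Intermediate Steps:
v(S, U) = -22 + U (v(S, U) = -4 + (U - 1*18) = -4 + (U - 18) = -4 + (-18 + U) = -22 + U)
b(W, p) = 2*p/(27 + W) (b(W, p) = (2*p)/(27 + W) = 2*p/(27 + W))
v(-29, 54) - b(-34, -1) = (-22 + 54) - 2*(-1)/(27 - 34) = 32 - 2*(-1)/(-7) = 32 - 2*(-1)*(-1)/7 = 32 - 1*2/7 = 32 - 2/7 = 222/7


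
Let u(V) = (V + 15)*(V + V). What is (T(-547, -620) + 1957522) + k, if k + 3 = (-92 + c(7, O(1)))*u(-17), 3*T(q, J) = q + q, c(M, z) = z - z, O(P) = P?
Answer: 5852695/3 ≈ 1.9509e+6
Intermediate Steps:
c(M, z) = 0
u(V) = 2*V*(15 + V) (u(V) = (15 + V)*(2*V) = 2*V*(15 + V))
T(q, J) = 2*q/3 (T(q, J) = (q + q)/3 = (2*q)/3 = 2*q/3)
k = -6259 (k = -3 + (-92 + 0)*(2*(-17)*(15 - 17)) = -3 - 184*(-17)*(-2) = -3 - 92*68 = -3 - 6256 = -6259)
(T(-547, -620) + 1957522) + k = ((⅔)*(-547) + 1957522) - 6259 = (-1094/3 + 1957522) - 6259 = 5871472/3 - 6259 = 5852695/3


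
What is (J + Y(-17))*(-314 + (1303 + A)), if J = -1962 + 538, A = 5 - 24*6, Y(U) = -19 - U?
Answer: -1212100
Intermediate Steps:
A = -139 (A = 5 - 144 = -139)
J = -1424
(J + Y(-17))*(-314 + (1303 + A)) = (-1424 + (-19 - 1*(-17)))*(-314 + (1303 - 139)) = (-1424 + (-19 + 17))*(-314 + 1164) = (-1424 - 2)*850 = -1426*850 = -1212100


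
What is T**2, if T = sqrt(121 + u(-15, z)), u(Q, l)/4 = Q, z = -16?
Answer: 61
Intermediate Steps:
u(Q, l) = 4*Q
T = sqrt(61) (T = sqrt(121 + 4*(-15)) = sqrt(121 - 60) = sqrt(61) ≈ 7.8102)
T**2 = (sqrt(61))**2 = 61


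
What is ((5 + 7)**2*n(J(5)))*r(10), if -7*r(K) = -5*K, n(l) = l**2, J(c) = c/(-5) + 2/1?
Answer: 7200/7 ≈ 1028.6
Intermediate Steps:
J(c) = 2 - c/5 (J(c) = c*(-1/5) + 2*1 = -c/5 + 2 = 2 - c/5)
r(K) = 5*K/7 (r(K) = -(-5)*K/7 = 5*K/7)
((5 + 7)**2*n(J(5)))*r(10) = ((5 + 7)**2*(2 - 1/5*5)**2)*((5/7)*10) = (12**2*(2 - 1)**2)*(50/7) = (144*1**2)*(50/7) = (144*1)*(50/7) = 144*(50/7) = 7200/7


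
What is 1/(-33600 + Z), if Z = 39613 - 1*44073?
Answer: -1/38060 ≈ -2.6274e-5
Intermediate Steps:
Z = -4460 (Z = 39613 - 44073 = -4460)
1/(-33600 + Z) = 1/(-33600 - 4460) = 1/(-38060) = -1/38060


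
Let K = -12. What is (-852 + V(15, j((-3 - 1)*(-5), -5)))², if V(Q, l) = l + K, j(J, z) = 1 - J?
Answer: 779689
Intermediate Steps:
V(Q, l) = -12 + l (V(Q, l) = l - 12 = -12 + l)
(-852 + V(15, j((-3 - 1)*(-5), -5)))² = (-852 + (-12 + (1 - (-3 - 1)*(-5))))² = (-852 + (-12 + (1 - (-4)*(-5))))² = (-852 + (-12 + (1 - 1*20)))² = (-852 + (-12 + (1 - 20)))² = (-852 + (-12 - 19))² = (-852 - 31)² = (-883)² = 779689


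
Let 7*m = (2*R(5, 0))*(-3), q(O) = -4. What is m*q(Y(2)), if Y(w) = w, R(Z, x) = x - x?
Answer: 0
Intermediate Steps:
R(Z, x) = 0
m = 0 (m = ((2*0)*(-3))/7 = (0*(-3))/7 = (⅐)*0 = 0)
m*q(Y(2)) = 0*(-4) = 0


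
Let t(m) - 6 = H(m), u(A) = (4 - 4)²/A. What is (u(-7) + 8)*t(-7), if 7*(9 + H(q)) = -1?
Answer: -176/7 ≈ -25.143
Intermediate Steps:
u(A) = 0 (u(A) = 0²/A = 0/A = 0)
H(q) = -64/7 (H(q) = -9 + (⅐)*(-1) = -9 - ⅐ = -64/7)
t(m) = -22/7 (t(m) = 6 - 64/7 = -22/7)
(u(-7) + 8)*t(-7) = (0 + 8)*(-22/7) = 8*(-22/7) = -176/7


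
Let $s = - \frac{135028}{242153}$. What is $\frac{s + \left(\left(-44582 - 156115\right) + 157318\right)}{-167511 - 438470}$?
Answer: $\frac{10504490015}{146740117093} \approx 0.071586$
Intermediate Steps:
$s = - \frac{135028}{242153}$ ($s = \left(-135028\right) \frac{1}{242153} = - \frac{135028}{242153} \approx -0.55761$)
$\frac{s + \left(\left(-44582 - 156115\right) + 157318\right)}{-167511 - 438470} = \frac{- \frac{135028}{242153} + \left(\left(-44582 - 156115\right) + 157318\right)}{-167511 - 438470} = \frac{- \frac{135028}{242153} + \left(-200697 + 157318\right)}{-605981} = \left(- \frac{135028}{242153} - 43379\right) \left(- \frac{1}{605981}\right) = \left(- \frac{10504490015}{242153}\right) \left(- \frac{1}{605981}\right) = \frac{10504490015}{146740117093}$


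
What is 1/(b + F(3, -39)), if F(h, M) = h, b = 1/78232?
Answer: 78232/234697 ≈ 0.33333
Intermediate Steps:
b = 1/78232 ≈ 1.2782e-5
1/(b + F(3, -39)) = 1/(1/78232 + 3) = 1/(234697/78232) = 78232/234697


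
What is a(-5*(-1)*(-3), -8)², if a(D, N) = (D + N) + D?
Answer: 1444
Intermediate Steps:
a(D, N) = N + 2*D
a(-5*(-1)*(-3), -8)² = (-8 + 2*(-5*(-1)*(-3)))² = (-8 + 2*(5*(-3)))² = (-8 + 2*(-15))² = (-8 - 30)² = (-38)² = 1444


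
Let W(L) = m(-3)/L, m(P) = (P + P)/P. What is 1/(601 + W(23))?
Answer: 23/13825 ≈ 0.0016637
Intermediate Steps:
m(P) = 2 (m(P) = (2*P)/P = 2)
W(L) = 2/L
1/(601 + W(23)) = 1/(601 + 2/23) = 1/(13825/23) = 23/13825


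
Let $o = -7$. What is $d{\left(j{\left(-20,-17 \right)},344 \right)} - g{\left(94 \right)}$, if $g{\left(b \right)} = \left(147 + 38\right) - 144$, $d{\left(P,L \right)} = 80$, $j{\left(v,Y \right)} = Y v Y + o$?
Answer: $39$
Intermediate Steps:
$j{\left(v,Y \right)} = -7 + v Y^{2}$ ($j{\left(v,Y \right)} = Y v Y - 7 = v Y^{2} - 7 = -7 + v Y^{2}$)
$g{\left(b \right)} = 41$ ($g{\left(b \right)} = 185 - 144 = 41$)
$d{\left(j{\left(-20,-17 \right)},344 \right)} - g{\left(94 \right)} = 80 - 41 = 39$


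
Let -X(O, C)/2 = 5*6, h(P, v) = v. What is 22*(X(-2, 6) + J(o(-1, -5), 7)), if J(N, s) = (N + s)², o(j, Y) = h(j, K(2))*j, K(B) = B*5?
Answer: -1122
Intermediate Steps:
K(B) = 5*B
o(j, Y) = 10*j (o(j, Y) = (5*2)*j = 10*j)
X(O, C) = -60 (X(O, C) = -10*6 = -2*30 = -60)
22*(X(-2, 6) + J(o(-1, -5), 7)) = 22*(-60 + (10*(-1) + 7)²) = 22*(-60 + (-10 + 7)²) = 22*(-60 + (-3)²) = 22*(-60 + 9) = 22*(-51) = -1122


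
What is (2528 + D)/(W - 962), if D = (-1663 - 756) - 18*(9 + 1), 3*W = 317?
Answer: 213/2569 ≈ 0.082912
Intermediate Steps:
W = 317/3 (W = (⅓)*317 = 317/3 ≈ 105.67)
D = -2599 (D = -2419 - 18*10 = -2419 - 180 = -2599)
(2528 + D)/(W - 962) = (2528 - 2599)/(317/3 - 962) = -71/(-2569/3) = -71*(-3/2569) = 213/2569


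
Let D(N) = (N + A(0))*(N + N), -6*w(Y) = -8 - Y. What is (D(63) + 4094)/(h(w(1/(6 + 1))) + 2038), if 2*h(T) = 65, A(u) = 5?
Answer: 25324/4141 ≈ 6.1154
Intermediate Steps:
w(Y) = 4/3 + Y/6 (w(Y) = -(-8 - Y)/6 = 4/3 + Y/6)
h(T) = 65/2 (h(T) = (½)*65 = 65/2)
D(N) = 2*N*(5 + N) (D(N) = (N + 5)*(N + N) = (5 + N)*(2*N) = 2*N*(5 + N))
(D(63) + 4094)/(h(w(1/(6 + 1))) + 2038) = (2*63*(5 + 63) + 4094)/(65/2 + 2038) = (2*63*68 + 4094)/(4141/2) = (8568 + 4094)*(2/4141) = 12662*(2/4141) = 25324/4141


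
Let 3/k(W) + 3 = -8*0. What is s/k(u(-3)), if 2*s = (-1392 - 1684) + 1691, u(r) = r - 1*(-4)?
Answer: 1385/2 ≈ 692.50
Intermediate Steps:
u(r) = 4 + r (u(r) = r + 4 = 4 + r)
k(W) = -1 (k(W) = 3/(-3 - 8*0) = 3/(-3 + 0) = 3/(-3) = 3*(-⅓) = -1)
s = -1385/2 (s = ((-1392 - 1684) + 1691)/2 = (-3076 + 1691)/2 = (½)*(-1385) = -1385/2 ≈ -692.50)
s/k(u(-3)) = -1385/2/(-1) = -1385/2*(-1) = 1385/2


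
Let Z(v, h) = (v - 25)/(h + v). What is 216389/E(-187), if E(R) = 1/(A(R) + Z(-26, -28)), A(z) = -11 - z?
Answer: 689198965/18 ≈ 3.8289e+7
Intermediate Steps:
Z(v, h) = (-25 + v)/(h + v)
E(R) = 1/(-181/18 - R) (E(R) = 1/((-11 - R) + (-25 - 26)/(-28 - 26)) = 1/((-11 - R) - 51/(-54)) = 1/((-11 - R) - 1/54*(-51)) = 1/((-11 - R) + 17/18) = 1/(-181/18 - R))
216389/E(-187) = 216389/((-18/(181 + 18*(-187)))) = 216389/((-18/(181 - 3366))) = 216389/((-18/(-3185))) = 216389/((-18*(-1/3185))) = 216389/(18/3185) = 216389*(3185/18) = 689198965/18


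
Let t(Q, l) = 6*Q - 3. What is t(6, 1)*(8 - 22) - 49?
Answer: -511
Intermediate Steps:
t(Q, l) = -3 + 6*Q
t(6, 1)*(8 - 22) - 49 = (-3 + 6*6)*(8 - 22) - 49 = (-3 + 36)*(-14) - 49 = 33*(-14) - 49 = -462 - 49 = -511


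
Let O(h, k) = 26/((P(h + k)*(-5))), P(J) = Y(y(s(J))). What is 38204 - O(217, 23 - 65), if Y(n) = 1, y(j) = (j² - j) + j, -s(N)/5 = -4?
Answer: 191046/5 ≈ 38209.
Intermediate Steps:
s(N) = 20 (s(N) = -5*(-4) = 20)
y(j) = j²
P(J) = 1
O(h, k) = -26/5 (O(h, k) = 26/((1*(-5))) = 26/(-5) = 26*(-⅕) = -26/5)
38204 - O(217, 23 - 65) = 38204 - 1*(-26/5) = 38204 + 26/5 = 191046/5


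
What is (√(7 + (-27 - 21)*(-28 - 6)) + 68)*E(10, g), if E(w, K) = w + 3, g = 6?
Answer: 884 + 13*√1639 ≈ 1410.3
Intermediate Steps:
E(w, K) = 3 + w
(√(7 + (-27 - 21)*(-28 - 6)) + 68)*E(10, g) = (√(7 + (-27 - 21)*(-28 - 6)) + 68)*(3 + 10) = (√(7 - 48*(-34)) + 68)*13 = (√(7 + 1632) + 68)*13 = (√1639 + 68)*13 = (68 + √1639)*13 = 884 + 13*√1639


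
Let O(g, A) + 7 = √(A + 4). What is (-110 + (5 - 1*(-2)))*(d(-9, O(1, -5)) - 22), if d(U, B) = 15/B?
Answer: 24823/10 + 309*I/10 ≈ 2482.3 + 30.9*I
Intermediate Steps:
O(g, A) = -7 + √(4 + A) (O(g, A) = -7 + √(A + 4) = -7 + √(4 + A))
(-110 + (5 - 1*(-2)))*(d(-9, O(1, -5)) - 22) = (-110 + (5 - 1*(-2)))*(15/(-7 + √(4 - 5)) - 22) = (-110 + (5 + 2))*(15/(-7 + √(-1)) - 22) = (-110 + 7)*(15/(-7 + I) - 22) = -103*(15*((-7 - I)/50) - 22) = -103*(3*(-7 - I)/10 - 22) = -103*(-22 + 3*(-7 - I)/10) = 2266 - 309*(-7 - I)/10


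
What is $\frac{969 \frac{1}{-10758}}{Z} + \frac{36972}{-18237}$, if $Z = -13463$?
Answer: $- \frac{594980027515}{293483895122} \approx -2.0273$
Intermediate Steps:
$\frac{969 \frac{1}{-10758}}{Z} + \frac{36972}{-18237} = \frac{969 \frac{1}{-10758}}{-13463} + \frac{36972}{-18237} = 969 \left(- \frac{1}{10758}\right) \left(- \frac{1}{13463}\right) + 36972 \left(- \frac{1}{18237}\right) = \left(- \frac{323}{3586}\right) \left(- \frac{1}{13463}\right) - \frac{12324}{6079} = \frac{323}{48278318} - \frac{12324}{6079} = - \frac{594980027515}{293483895122}$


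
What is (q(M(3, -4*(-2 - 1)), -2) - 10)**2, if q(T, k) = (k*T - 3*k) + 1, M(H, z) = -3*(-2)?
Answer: 225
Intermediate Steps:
M(H, z) = 6
q(T, k) = 1 - 3*k + T*k (q(T, k) = (T*k - 3*k) + 1 = (-3*k + T*k) + 1 = 1 - 3*k + T*k)
(q(M(3, -4*(-2 - 1)), -2) - 10)**2 = ((1 - 3*(-2) + 6*(-2)) - 10)**2 = ((1 + 6 - 12) - 10)**2 = (-5 - 10)**2 = (-15)**2 = 225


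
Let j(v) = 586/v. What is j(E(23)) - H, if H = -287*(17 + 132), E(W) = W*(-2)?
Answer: 983256/23 ≈ 42750.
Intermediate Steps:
E(W) = -2*W
H = -42763 (H = -287*149 = -42763)
j(E(23)) - H = 586/((-2*23)) - 1*(-42763) = 586/(-46) + 42763 = 586*(-1/46) + 42763 = -293/23 + 42763 = 983256/23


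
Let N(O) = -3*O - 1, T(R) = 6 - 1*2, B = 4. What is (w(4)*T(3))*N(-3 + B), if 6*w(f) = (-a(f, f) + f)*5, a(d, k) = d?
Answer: 0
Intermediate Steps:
T(R) = 4 (T(R) = 6 - 2 = 4)
N(O) = -1 - 3*O
w(f) = 0 (w(f) = ((-f + f)*5)/6 = (0*5)/6 = (⅙)*0 = 0)
(w(4)*T(3))*N(-3 + B) = (0*4)*(-1 - 3*(-3 + 4)) = 0*(-1 - 3*1) = 0*(-1 - 3) = 0*(-4) = 0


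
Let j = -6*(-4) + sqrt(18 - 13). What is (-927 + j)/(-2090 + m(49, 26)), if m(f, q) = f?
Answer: 903/2041 - sqrt(5)/2041 ≈ 0.44133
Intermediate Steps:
j = 24 + sqrt(5) ≈ 26.236
(-927 + j)/(-2090 + m(49, 26)) = (-927 + (24 + sqrt(5)))/(-2090 + 49) = (-903 + sqrt(5))/(-2041) = (-903 + sqrt(5))*(-1/2041) = 903/2041 - sqrt(5)/2041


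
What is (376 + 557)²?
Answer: 870489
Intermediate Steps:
(376 + 557)² = 933² = 870489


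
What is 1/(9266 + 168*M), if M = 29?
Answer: 1/14138 ≈ 7.0731e-5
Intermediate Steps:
1/(9266 + 168*M) = 1/(9266 + 168*29) = 1/(9266 + 4872) = 1/14138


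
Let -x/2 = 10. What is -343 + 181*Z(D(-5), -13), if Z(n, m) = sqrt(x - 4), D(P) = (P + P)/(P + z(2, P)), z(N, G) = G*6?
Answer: -343 + 362*I*sqrt(6) ≈ -343.0 + 886.71*I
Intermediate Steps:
x = -20 (x = -2*10 = -20)
z(N, G) = 6*G
D(P) = 2/7 (D(P) = (P + P)/(P + 6*P) = (2*P)/((7*P)) = (2*P)*(1/(7*P)) = 2/7)
Z(n, m) = 2*I*sqrt(6) (Z(n, m) = sqrt(-20 - 4) = sqrt(-24) = 2*I*sqrt(6))
-343 + 181*Z(D(-5), -13) = -343 + 181*(2*I*sqrt(6)) = -343 + 362*I*sqrt(6)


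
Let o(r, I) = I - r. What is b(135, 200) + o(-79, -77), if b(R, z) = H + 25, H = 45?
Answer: 72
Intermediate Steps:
b(R, z) = 70 (b(R, z) = 45 + 25 = 70)
b(135, 200) + o(-79, -77) = 70 + (-77 - 1*(-79)) = 70 + (-77 + 79) = 70 + 2 = 72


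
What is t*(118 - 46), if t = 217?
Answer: 15624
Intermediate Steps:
t*(118 - 46) = 217*(118 - 46) = 217*72 = 15624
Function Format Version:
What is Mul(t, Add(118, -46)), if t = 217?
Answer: 15624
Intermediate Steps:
Mul(t, Add(118, -46)) = Mul(217, Add(118, -46)) = Mul(217, 72) = 15624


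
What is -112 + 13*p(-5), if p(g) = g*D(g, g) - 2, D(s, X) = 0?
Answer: -138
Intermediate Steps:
p(g) = -2 (p(g) = g*0 - 2 = 0 - 2 = -2)
-112 + 13*p(-5) = -112 + 13*(-2) = -112 - 26 = -138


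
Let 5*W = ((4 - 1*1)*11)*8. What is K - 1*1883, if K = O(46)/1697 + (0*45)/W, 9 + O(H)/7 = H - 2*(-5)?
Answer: -3195122/1697 ≈ -1882.8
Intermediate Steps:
O(H) = 7 + 7*H (O(H) = -63 + 7*(H - 2*(-5)) = -63 + 7*(H + 10) = -63 + 7*(10 + H) = -63 + (70 + 7*H) = 7 + 7*H)
W = 264/5 (W = (((4 - 1*1)*11)*8)/5 = (((4 - 1)*11)*8)/5 = ((3*11)*8)/5 = (33*8)/5 = (1/5)*264 = 264/5 ≈ 52.800)
K = 329/1697 (K = (7 + 7*46)/1697 + (0*45)/(264/5) = (7 + 322)*(1/1697) + 0*(5/264) = 329*(1/1697) + 0 = 329/1697 + 0 = 329/1697 ≈ 0.19387)
K - 1*1883 = 329/1697 - 1*1883 = 329/1697 - 1883 = -3195122/1697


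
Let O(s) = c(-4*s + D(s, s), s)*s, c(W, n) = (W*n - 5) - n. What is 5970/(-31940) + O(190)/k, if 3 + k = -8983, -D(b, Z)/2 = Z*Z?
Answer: 4206324518529/14350642 ≈ 2.9311e+5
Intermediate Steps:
D(b, Z) = -2*Z² (D(b, Z) = -2*Z*Z = -2*Z²)
c(W, n) = -5 - n + W*n (c(W, n) = (-5 + W*n) - n = -5 - n + W*n)
k = -8986 (k = -3 - 8983 = -8986)
O(s) = s*(-5 - s + s*(-4*s - 2*s²)) (O(s) = (-5 - s + (-4*s - 2*s²)*s)*s = (-5 - s + s*(-4*s - 2*s²))*s = s*(-5 - s + s*(-4*s - 2*s²)))
5970/(-31940) + O(190)/k = 5970/(-31940) - 1*190*(5 + 190 + 2*190²*(2 + 190))/(-8986) = 5970*(-1/31940) - 1*190*(5 + 190 + 2*36100*192)*(-1/8986) = -597/3194 - 1*190*(5 + 190 + 13862400)*(-1/8986) = -597/3194 - 1*190*13862595*(-1/8986) = -597/3194 - 2633893050*(-1/8986) = -597/3194 + 1316946525/4493 = 4206324518529/14350642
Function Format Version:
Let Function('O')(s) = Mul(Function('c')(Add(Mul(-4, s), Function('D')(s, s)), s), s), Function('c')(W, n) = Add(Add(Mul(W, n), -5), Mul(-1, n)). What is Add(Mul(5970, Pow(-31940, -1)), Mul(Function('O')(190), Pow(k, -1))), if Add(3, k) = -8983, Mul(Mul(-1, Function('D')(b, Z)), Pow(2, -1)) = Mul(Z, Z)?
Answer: Rational(4206324518529, 14350642) ≈ 2.9311e+5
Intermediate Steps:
Function('D')(b, Z) = Mul(-2, Pow(Z, 2)) (Function('D')(b, Z) = Mul(-2, Mul(Z, Z)) = Mul(-2, Pow(Z, 2)))
Function('c')(W, n) = Add(-5, Mul(-1, n), Mul(W, n)) (Function('c')(W, n) = Add(Add(-5, Mul(W, n)), Mul(-1, n)) = Add(-5, Mul(-1, n), Mul(W, n)))
k = -8986 (k = Add(-3, -8983) = -8986)
Function('O')(s) = Mul(s, Add(-5, Mul(-1, s), Mul(s, Add(Mul(-4, s), Mul(-2, Pow(s, 2)))))) (Function('O')(s) = Mul(Add(-5, Mul(-1, s), Mul(Add(Mul(-4, s), Mul(-2, Pow(s, 2))), s)), s) = Mul(Add(-5, Mul(-1, s), Mul(s, Add(Mul(-4, s), Mul(-2, Pow(s, 2))))), s) = Mul(s, Add(-5, Mul(-1, s), Mul(s, Add(Mul(-4, s), Mul(-2, Pow(s, 2)))))))
Add(Mul(5970, Pow(-31940, -1)), Mul(Function('O')(190), Pow(k, -1))) = Add(Mul(5970, Pow(-31940, -1)), Mul(Mul(-1, 190, Add(5, 190, Mul(2, Pow(190, 2), Add(2, 190)))), Pow(-8986, -1))) = Add(Mul(5970, Rational(-1, 31940)), Mul(Mul(-1, 190, Add(5, 190, Mul(2, 36100, 192))), Rational(-1, 8986))) = Add(Rational(-597, 3194), Mul(Mul(-1, 190, Add(5, 190, 13862400)), Rational(-1, 8986))) = Add(Rational(-597, 3194), Mul(Mul(-1, 190, 13862595), Rational(-1, 8986))) = Add(Rational(-597, 3194), Mul(-2633893050, Rational(-1, 8986))) = Add(Rational(-597, 3194), Rational(1316946525, 4493)) = Rational(4206324518529, 14350642)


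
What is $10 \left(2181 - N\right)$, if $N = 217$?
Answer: $19640$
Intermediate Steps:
$10 \left(2181 - N\right) = 10 \left(2181 - 217\right) = 10 \cdot 1964 = 19640$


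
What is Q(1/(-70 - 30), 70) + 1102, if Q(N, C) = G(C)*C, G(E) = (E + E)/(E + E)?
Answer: 1172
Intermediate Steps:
G(E) = 1 (G(E) = (2*E)/((2*E)) = (2*E)*(1/(2*E)) = 1)
Q(N, C) = C (Q(N, C) = 1*C = C)
Q(1/(-70 - 30), 70) + 1102 = 70 + 1102 = 1172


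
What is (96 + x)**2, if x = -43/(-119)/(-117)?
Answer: 1786405999225/193849929 ≈ 9215.4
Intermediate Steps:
x = -43/13923 (x = -43*(-1/119)*(-1/117) = (43/119)*(-1/117) = -43/13923 ≈ -0.0030884)
(96 + x)**2 = (96 - 43/13923)**2 = (1336565/13923)**2 = 1786405999225/193849929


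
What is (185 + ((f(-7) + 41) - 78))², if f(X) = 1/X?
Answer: 1071225/49 ≈ 21862.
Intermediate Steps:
(185 + ((f(-7) + 41) - 78))² = (185 + ((1/(-7) + 41) - 78))² = (185 + ((-⅐ + 41) - 78))² = (185 + (286/7 - 78))² = (185 - 260/7)² = (1035/7)² = 1071225/49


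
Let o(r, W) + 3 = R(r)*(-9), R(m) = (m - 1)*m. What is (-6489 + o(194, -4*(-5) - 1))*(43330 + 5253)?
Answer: -16686803010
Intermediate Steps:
R(m) = m*(-1 + m) (R(m) = (-1 + m)*m = m*(-1 + m))
o(r, W) = -3 - 9*r*(-1 + r) (o(r, W) = -3 + (r*(-1 + r))*(-9) = -3 - 9*r*(-1 + r))
(-6489 + o(194, -4*(-5) - 1))*(43330 + 5253) = (-6489 + (-3 - 9*194² + 9*194))*(43330 + 5253) = (-6489 + (-3 - 9*37636 + 1746))*48583 = (-6489 + (-3 - 338724 + 1746))*48583 = (-6489 - 336981)*48583 = -343470*48583 = -16686803010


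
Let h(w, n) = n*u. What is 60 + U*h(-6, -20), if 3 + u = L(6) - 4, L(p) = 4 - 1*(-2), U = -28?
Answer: -500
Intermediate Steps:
L(p) = 6 (L(p) = 4 + 2 = 6)
u = -1 (u = -3 + (6 - 4) = -3 + 2 = -1)
h(w, n) = -n (h(w, n) = n*(-1) = -n)
60 + U*h(-6, -20) = 60 - (-28)*(-20) = 60 - 28*20 = 60 - 560 = -500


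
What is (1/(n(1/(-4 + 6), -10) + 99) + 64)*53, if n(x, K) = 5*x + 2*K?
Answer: 553002/163 ≈ 3392.6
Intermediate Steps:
n(x, K) = 2*K + 5*x
(1/(n(1/(-4 + 6), -10) + 99) + 64)*53 = (1/((2*(-10) + 5/(-4 + 6)) + 99) + 64)*53 = (1/((-20 + 5/2) + 99) + 64)*53 = (1/(-35/2 + 99) + 64)*53 = (1/(163/2) + 64)*53 = (2/163 + 64)*53 = (10434/163)*53 = 553002/163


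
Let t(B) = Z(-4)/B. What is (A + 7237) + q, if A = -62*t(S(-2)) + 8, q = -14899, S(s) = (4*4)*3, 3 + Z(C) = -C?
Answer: -183727/24 ≈ -7655.3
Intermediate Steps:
Z(C) = -3 - C
S(s) = 48 (S(s) = 16*3 = 48)
t(B) = 1/B (t(B) = (-3 - 1*(-4))/B = (-3 + 4)/B = 1/B)
A = 161/24 (A = -62/48 + 8 = -62*1/48 + 8 = -31/24 + 8 = 161/24 ≈ 6.7083)
(A + 7237) + q = (161/24 + 7237) - 14899 = 173849/24 - 14899 = -183727/24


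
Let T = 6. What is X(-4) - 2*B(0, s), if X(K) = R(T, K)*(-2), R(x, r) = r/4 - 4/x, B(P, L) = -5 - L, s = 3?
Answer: 58/3 ≈ 19.333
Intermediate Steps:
R(x, r) = -4/x + r/4 (R(x, r) = r*(¼) - 4/x = r/4 - 4/x = -4/x + r/4)
X(K) = 4/3 - K/2 (X(K) = (-4/6 + K/4)*(-2) = (-4*⅙ + K/4)*(-2) = (-⅔ + K/4)*(-2) = 4/3 - K/2)
X(-4) - 2*B(0, s) = (4/3 - ½*(-4)) - 2*(-5 - 1*3) = (4/3 + 2) - 2*(-5 - 3) = 10/3 - 2*(-8) = 10/3 + 16 = 58/3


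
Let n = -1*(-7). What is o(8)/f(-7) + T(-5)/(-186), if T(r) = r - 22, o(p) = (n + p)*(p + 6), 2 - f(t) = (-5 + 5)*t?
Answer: 6519/62 ≈ 105.15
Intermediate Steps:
n = 7
f(t) = 2 (f(t) = 2 - (-5 + 5)*t = 2 - 0*t = 2 - 1*0 = 2 + 0 = 2)
o(p) = (6 + p)*(7 + p) (o(p) = (7 + p)*(p + 6) = (7 + p)*(6 + p) = (6 + p)*(7 + p))
T(r) = -22 + r
o(8)/f(-7) + T(-5)/(-186) = (42 + 8² + 13*8)/2 + (-22 - 5)/(-186) = (42 + 64 + 104)*(½) - 27*(-1/186) = 210*(½) + 9/62 = 105 + 9/62 = 6519/62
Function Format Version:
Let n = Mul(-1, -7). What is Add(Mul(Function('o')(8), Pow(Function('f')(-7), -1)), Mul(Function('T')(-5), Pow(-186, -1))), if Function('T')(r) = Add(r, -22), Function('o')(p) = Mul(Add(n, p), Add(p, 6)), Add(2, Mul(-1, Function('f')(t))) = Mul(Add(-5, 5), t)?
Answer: Rational(6519, 62) ≈ 105.15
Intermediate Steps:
n = 7
Function('f')(t) = 2 (Function('f')(t) = Add(2, Mul(-1, Mul(Add(-5, 5), t))) = Add(2, Mul(-1, Mul(0, t))) = Add(2, Mul(-1, 0)) = Add(2, 0) = 2)
Function('o')(p) = Mul(Add(6, p), Add(7, p)) (Function('o')(p) = Mul(Add(7, p), Add(p, 6)) = Mul(Add(7, p), Add(6, p)) = Mul(Add(6, p), Add(7, p)))
Function('T')(r) = Add(-22, r)
Add(Mul(Function('o')(8), Pow(Function('f')(-7), -1)), Mul(Function('T')(-5), Pow(-186, -1))) = Add(Mul(Add(42, Pow(8, 2), Mul(13, 8)), Pow(2, -1)), Mul(Add(-22, -5), Pow(-186, -1))) = Add(Mul(Add(42, 64, 104), Rational(1, 2)), Mul(-27, Rational(-1, 186))) = Add(Mul(210, Rational(1, 2)), Rational(9, 62)) = Add(105, Rational(9, 62)) = Rational(6519, 62)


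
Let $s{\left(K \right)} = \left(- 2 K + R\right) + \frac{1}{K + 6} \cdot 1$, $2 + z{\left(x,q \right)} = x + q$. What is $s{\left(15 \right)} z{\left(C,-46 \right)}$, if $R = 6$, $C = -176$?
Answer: $\frac{16096}{3} \approx 5365.3$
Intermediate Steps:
$z{\left(x,q \right)} = -2 + q + x$ ($z{\left(x,q \right)} = -2 + \left(x + q\right) = -2 + \left(q + x\right) = -2 + q + x$)
$s{\left(K \right)} = 6 + \frac{1}{6 + K} - 2 K$ ($s{\left(K \right)} = \left(- 2 K + 6\right) + \frac{1}{K + 6} \cdot 1 = \left(6 - 2 K\right) + \frac{1}{6 + K} 1 = \left(6 - 2 K\right) + \frac{1}{6 + K} = 6 + \frac{1}{6 + K} - 2 K$)
$s{\left(15 \right)} z{\left(C,-46 \right)} = \frac{37 - 90 - 2 \cdot 15^{2}}{6 + 15} \left(-2 - 46 - 176\right) = \frac{37 - 90 - 450}{21} \left(-224\right) = \frac{1}{21} \left(-503\right) \left(-224\right) = \left(- \frac{503}{21}\right) \left(-224\right) = \frac{16096}{3}$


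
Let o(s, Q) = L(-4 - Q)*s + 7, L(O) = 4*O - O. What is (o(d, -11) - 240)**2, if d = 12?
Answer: 361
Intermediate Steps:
L(O) = 3*O
o(s, Q) = 7 + s*(-12 - 3*Q) (o(s, Q) = (3*(-4 - Q))*s + 7 = (-12 - 3*Q)*s + 7 = s*(-12 - 3*Q) + 7 = 7 + s*(-12 - 3*Q))
(o(d, -11) - 240)**2 = ((7 - 3*12*(4 - 11)) - 240)**2 = ((7 - 3*12*(-7)) - 240)**2 = ((7 + 252) - 240)**2 = (259 - 240)**2 = 19**2 = 361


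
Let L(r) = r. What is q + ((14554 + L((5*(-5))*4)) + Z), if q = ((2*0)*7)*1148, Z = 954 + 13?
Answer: 15421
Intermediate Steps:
Z = 967
q = 0 (q = (0*7)*1148 = 0*1148 = 0)
q + ((14554 + L((5*(-5))*4)) + Z) = 0 + ((14554 + (5*(-5))*4) + 967) = 0 + ((14554 - 25*4) + 967) = 0 + ((14554 - 100) + 967) = 0 + (14454 + 967) = 0 + 15421 = 15421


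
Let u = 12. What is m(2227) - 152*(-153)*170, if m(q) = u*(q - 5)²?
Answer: 63200928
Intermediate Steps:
m(q) = 12*(-5 + q)² (m(q) = 12*(q - 5)² = 12*(-5 + q)²)
m(2227) - 152*(-153)*170 = 12*(-5 + 2227)² - 152*(-153)*170 = 12*2222² - (-23256)*170 = 12*4937284 - 1*(-3953520) = 59247408 + 3953520 = 63200928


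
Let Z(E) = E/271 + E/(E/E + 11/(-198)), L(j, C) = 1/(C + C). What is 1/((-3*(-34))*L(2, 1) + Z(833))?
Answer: 271/253676 ≈ 0.0010683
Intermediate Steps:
L(j, C) = 1/(2*C)
Z(E) = 4895*E/4607 (Z(E) = E*(1/271) + E/(1 + 11*(-1/198)) = E/271 + E/(1 - 1/18) = E/271 + E/(17/18) = E/271 + E*(18/17) = E/271 + 18*E/17 = 4895*E/4607)
1/((-3*(-34))*L(2, 1) + Z(833)) = 1/((-3*(-34))*((½)/1) + (4895/4607)*833) = 1/(102*((½)*1) + 239855/271) = 1/(102*(½) + 239855/271) = 1/(51 + 239855/271) = 1/(253676/271) = 271/253676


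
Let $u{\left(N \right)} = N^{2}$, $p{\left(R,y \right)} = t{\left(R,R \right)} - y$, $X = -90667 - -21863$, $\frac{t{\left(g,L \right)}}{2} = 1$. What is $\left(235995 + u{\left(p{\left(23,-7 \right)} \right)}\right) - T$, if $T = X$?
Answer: $304880$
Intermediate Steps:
$t{\left(g,L \right)} = 2$ ($t{\left(g,L \right)} = 2 \cdot 1 = 2$)
$X = -68804$ ($X = -90667 + 21863 = -68804$)
$T = -68804$
$p{\left(R,y \right)} = 2 - y$
$\left(235995 + u{\left(p{\left(23,-7 \right)} \right)}\right) - T = \left(235995 + \left(2 - -7\right)^{2}\right) - -68804 = \left(235995 + \left(2 + 7\right)^{2}\right) + 68804 = \left(235995 + 9^{2}\right) + 68804 = \left(235995 + 81\right) + 68804 = 236076 + 68804 = 304880$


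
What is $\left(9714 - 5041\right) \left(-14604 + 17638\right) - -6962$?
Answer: $14184844$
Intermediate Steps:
$\left(9714 - 5041\right) \left(-14604 + 17638\right) - -6962 = 4673 \cdot 3034 + 6962 = 14177882 + 6962 = 14184844$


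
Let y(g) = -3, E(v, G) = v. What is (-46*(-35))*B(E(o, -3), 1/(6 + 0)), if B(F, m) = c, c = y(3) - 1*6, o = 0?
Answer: -14490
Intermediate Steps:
c = -9 (c = -3 - 1*6 = -3 - 6 = -9)
B(F, m) = -9
(-46*(-35))*B(E(o, -3), 1/(6 + 0)) = -46*(-35)*(-9) = 1610*(-9) = -14490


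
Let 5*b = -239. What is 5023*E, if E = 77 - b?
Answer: 3134352/5 ≈ 6.2687e+5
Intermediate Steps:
b = -239/5 (b = (⅕)*(-239) = -239/5 ≈ -47.800)
E = 624/5 (E = 77 - 1*(-239/5) = 77 + 239/5 = 624/5 ≈ 124.80)
5023*E = 5023*(624/5) = 3134352/5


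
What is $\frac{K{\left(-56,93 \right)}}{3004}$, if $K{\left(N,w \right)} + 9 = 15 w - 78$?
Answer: $\frac{327}{751} \approx 0.43542$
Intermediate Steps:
$K{\left(N,w \right)} = -87 + 15 w$ ($K{\left(N,w \right)} = -9 + \left(15 w - 78\right) = -9 + \left(-78 + 15 w\right) = -87 + 15 w$)
$\frac{K{\left(-56,93 \right)}}{3004} = \frac{-87 + 15 \cdot 93}{3004} = \left(-87 + 1395\right) \frac{1}{3004} = 1308 \cdot \frac{1}{3004} = \frac{327}{751}$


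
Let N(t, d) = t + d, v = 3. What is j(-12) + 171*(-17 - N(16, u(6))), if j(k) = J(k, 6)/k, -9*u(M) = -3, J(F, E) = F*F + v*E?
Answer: -11427/2 ≈ -5713.5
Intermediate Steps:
J(F, E) = F**2 + 3*E (J(F, E) = F*F + 3*E = F**2 + 3*E)
u(M) = 1/3 (u(M) = -1/9*(-3) = 1/3)
j(k) = (18 + k**2)/k (j(k) = (k**2 + 3*6)/k = (k**2 + 18)/k = (18 + k**2)/k)
N(t, d) = d + t
j(-12) + 171*(-17 - N(16, u(6))) = (-12 + 18/(-12)) + 171*(-17 - (1/3 + 16)) = (-12 + 18*(-1/12)) + 171*(-17 - 1*49/3) = (-12 - 3/2) + 171*(-17 - 49/3) = -27/2 + 171*(-100/3) = -27/2 - 5700 = -11427/2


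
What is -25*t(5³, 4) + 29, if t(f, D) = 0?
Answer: 29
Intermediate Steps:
-25*t(5³, 4) + 29 = -25*0 + 29 = 0 + 29 = 29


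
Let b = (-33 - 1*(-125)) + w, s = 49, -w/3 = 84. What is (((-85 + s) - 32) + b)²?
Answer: 51984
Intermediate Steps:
w = -252 (w = -3*84 = -252)
b = -160 (b = (-33 - 1*(-125)) - 252 = (-33 + 125) - 252 = 92 - 252 = -160)
(((-85 + s) - 32) + b)² = (((-85 + 49) - 32) - 160)² = ((-36 - 32) - 160)² = (-68 - 160)² = (-228)² = 51984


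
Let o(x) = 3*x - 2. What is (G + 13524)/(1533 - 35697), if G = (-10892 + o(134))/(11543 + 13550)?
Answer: -84836810/214319313 ≈ -0.39584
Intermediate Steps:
o(x) = -2 + 3*x
G = -10492/25093 (G = (-10892 + (-2 + 3*134))/(11543 + 13550) = (-10892 + (-2 + 402))/25093 = (-10892 + 400)*(1/25093) = -10492*1/25093 = -10492/25093 ≈ -0.41812)
(G + 13524)/(1533 - 35697) = (-10492/25093 + 13524)/(1533 - 35697) = (339347240/25093)/(-34164) = (339347240/25093)*(-1/34164) = -84836810/214319313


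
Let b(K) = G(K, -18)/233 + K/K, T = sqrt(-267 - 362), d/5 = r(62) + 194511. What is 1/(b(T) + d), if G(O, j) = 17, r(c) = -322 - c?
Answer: 233/226158205 ≈ 1.0303e-6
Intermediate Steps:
d = 970635 (d = 5*((-322 - 1*62) + 194511) = 5*((-322 - 62) + 194511) = 5*(-384 + 194511) = 5*194127 = 970635)
T = I*sqrt(629) (T = sqrt(-629) = I*sqrt(629) ≈ 25.08*I)
b(K) = 250/233 (b(K) = 17/233 + K/K = 17*(1/233) + 1 = 17/233 + 1 = 250/233)
1/(b(T) + d) = 1/(250/233 + 970635) = 1/(226158205/233) = 233/226158205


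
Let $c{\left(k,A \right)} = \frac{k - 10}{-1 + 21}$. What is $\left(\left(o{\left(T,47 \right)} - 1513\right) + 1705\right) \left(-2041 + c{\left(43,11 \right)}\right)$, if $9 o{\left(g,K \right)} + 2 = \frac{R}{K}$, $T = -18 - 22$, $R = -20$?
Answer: $- \frac{551317879}{1410} \approx -3.9101 \cdot 10^{5}$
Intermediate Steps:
$T = -40$
$o{\left(g,K \right)} = - \frac{2}{9} - \frac{20}{9 K}$ ($o{\left(g,K \right)} = - \frac{2}{9} + \frac{\left(-20\right) \frac{1}{K}}{9} = - \frac{2}{9} - \frac{20}{9 K}$)
$c{\left(k,A \right)} = - \frac{1}{2} + \frac{k}{20}$ ($c{\left(k,A \right)} = \frac{-10 + k}{20} = \left(-10 + k\right) \frac{1}{20} = - \frac{1}{2} + \frac{k}{20}$)
$\left(\left(o{\left(T,47 \right)} - 1513\right) + 1705\right) \left(-2041 + c{\left(43,11 \right)}\right) = \left(\left(\frac{2 \left(-10 - 47\right)}{9 \cdot 47} - 1513\right) + 1705\right) \left(-2041 + \left(- \frac{1}{2} + \frac{1}{20} \cdot 43\right)\right) = \left(\left(\frac{2}{9} \cdot \frac{1}{47} \left(-10 - 47\right) - 1513\right) + 1705\right) \left(-2041 + \left(- \frac{1}{2} + \frac{43}{20}\right)\right) = \left(\left(\frac{2}{9} \cdot \frac{1}{47} \left(-57\right) - 1513\right) + 1705\right) \left(-2041 + \frac{33}{20}\right) = \left(\left(- \frac{38}{141} - 1513\right) + 1705\right) \left(- \frac{40787}{20}\right) = \left(- \frac{213371}{141} + 1705\right) \left(- \frac{40787}{20}\right) = \frac{27034}{141} \left(- \frac{40787}{20}\right) = - \frac{551317879}{1410}$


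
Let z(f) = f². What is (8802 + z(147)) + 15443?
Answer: 45854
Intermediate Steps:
(8802 + z(147)) + 15443 = (8802 + 147²) + 15443 = (8802 + 21609) + 15443 = 30411 + 15443 = 45854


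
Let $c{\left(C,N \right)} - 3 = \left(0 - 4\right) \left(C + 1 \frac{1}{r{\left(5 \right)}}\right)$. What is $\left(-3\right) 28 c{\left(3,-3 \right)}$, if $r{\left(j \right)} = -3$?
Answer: $644$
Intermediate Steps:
$c{\left(C,N \right)} = \frac{13}{3} - 4 C$ ($c{\left(C,N \right)} = 3 + \left(0 - 4\right) \left(C + 1 \frac{1}{-3}\right) = 3 - 4 \left(C + 1 \left(- \frac{1}{3}\right)\right) = 3 - 4 \left(C - \frac{1}{3}\right) = 3 - 4 \left(- \frac{1}{3} + C\right) = 3 - \left(- \frac{4}{3} + 4 C\right) = \frac{13}{3} - 4 C$)
$\left(-3\right) 28 c{\left(3,-3 \right)} = \left(-3\right) 28 \left(\frac{13}{3} - 12\right) = - 84 \left(\frac{13}{3} - 12\right) = \left(-84\right) \left(- \frac{23}{3}\right) = 644$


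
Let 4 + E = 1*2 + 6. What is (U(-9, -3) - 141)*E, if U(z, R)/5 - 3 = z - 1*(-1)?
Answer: -664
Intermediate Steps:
U(z, R) = 20 + 5*z (U(z, R) = 15 + 5*(z - 1*(-1)) = 15 + 5*(z + 1) = 15 + 5*(1 + z) = 15 + (5 + 5*z) = 20 + 5*z)
E = 4 (E = -4 + (1*2 + 6) = -4 + (2 + 6) = -4 + 8 = 4)
(U(-9, -3) - 141)*E = ((20 + 5*(-9)) - 141)*4 = ((20 - 45) - 141)*4 = (-25 - 141)*4 = -166*4 = -664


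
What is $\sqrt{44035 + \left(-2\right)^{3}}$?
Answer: $\sqrt{44027} \approx 209.83$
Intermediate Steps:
$\sqrt{44035 + \left(-2\right)^{3}} = \sqrt{44035 - 8} = \sqrt{44027}$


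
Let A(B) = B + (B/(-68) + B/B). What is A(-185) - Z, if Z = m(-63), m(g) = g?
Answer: -8043/68 ≈ -118.28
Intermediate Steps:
Z = -63
A(B) = 1 + 67*B/68 (A(B) = B + (B*(-1/68) + 1) = B + (-B/68 + 1) = B + (1 - B/68) = 1 + 67*B/68)
A(-185) - Z = (1 + (67/68)*(-185)) - 1*(-63) = (1 - 12395/68) + 63 = -12327/68 + 63 = -8043/68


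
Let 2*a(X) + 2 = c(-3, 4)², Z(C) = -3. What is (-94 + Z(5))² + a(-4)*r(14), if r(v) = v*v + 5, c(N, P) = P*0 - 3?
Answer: 20225/2 ≈ 10113.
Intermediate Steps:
c(N, P) = -3 (c(N, P) = 0 - 3 = -3)
a(X) = 7/2 (a(X) = -1 + (½)*(-3)² = -1 + (½)*9 = -1 + 9/2 = 7/2)
r(v) = 5 + v² (r(v) = v² + 5 = 5 + v²)
(-94 + Z(5))² + a(-4)*r(14) = (-94 - 3)² + 7*(5 + 14²)/2 = (-97)² + 7*(5 + 196)/2 = 9409 + (7/2)*201 = 9409 + 1407/2 = 20225/2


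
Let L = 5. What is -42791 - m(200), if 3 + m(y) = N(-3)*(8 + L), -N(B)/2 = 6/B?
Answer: -42840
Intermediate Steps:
N(B) = -12/B
m(y) = 49 (m(y) = -3 + (-12/(-3))*(8 + 5) = -3 - 12*(-1/3)*13 = -3 + 4*13 = -3 + 52 = 49)
-42791 - m(200) = -42791 - 1*49 = -42791 - 49 = -42840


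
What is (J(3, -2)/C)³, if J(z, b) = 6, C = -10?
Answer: -27/125 ≈ -0.21600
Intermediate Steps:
(J(3, -2)/C)³ = (6/(-10))³ = (6*(-⅒))³ = (-⅗)³ = -27/125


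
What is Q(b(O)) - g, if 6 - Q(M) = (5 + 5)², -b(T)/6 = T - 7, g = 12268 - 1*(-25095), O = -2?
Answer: -37457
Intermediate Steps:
g = 37363 (g = 12268 + 25095 = 37363)
b(T) = 42 - 6*T (b(T) = -6*(T - 7) = -6*(-7 + T) = 42 - 6*T)
Q(M) = -94 (Q(M) = 6 - (5 + 5)² = 6 - 1*10² = 6 - 1*100 = 6 - 100 = -94)
Q(b(O)) - g = -94 - 1*37363 = -94 - 37363 = -37457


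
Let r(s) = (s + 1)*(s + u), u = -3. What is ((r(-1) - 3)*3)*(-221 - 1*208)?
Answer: 3861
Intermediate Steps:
r(s) = (1 + s)*(-3 + s) (r(s) = (s + 1)*(s - 3) = (1 + s)*(-3 + s))
((r(-1) - 3)*3)*(-221 - 1*208) = (((-3 + (-1)² - 2*(-1)) - 3)*3)*(-221 - 1*208) = (((-3 + 1 + 2) - 3)*3)*(-221 - 208) = ((0 - 3)*3)*(-429) = -3*3*(-429) = -9*(-429) = 3861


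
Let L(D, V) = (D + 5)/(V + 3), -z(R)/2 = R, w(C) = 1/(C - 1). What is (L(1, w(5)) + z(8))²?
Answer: 33856/169 ≈ 200.33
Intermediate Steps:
w(C) = 1/(-1 + C)
z(R) = -2*R
L(D, V) = (5 + D)/(3 + V)
(L(1, w(5)) + z(8))² = ((5 + 1)/(3 + 1/(-1 + 5)) - 2*8)² = (6/(3 + 1/4) - 16)² = (6/(3 + ¼) - 16)² = (6/(13/4) - 16)² = ((4/13)*6 - 16)² = (24/13 - 16)² = (-184/13)² = 33856/169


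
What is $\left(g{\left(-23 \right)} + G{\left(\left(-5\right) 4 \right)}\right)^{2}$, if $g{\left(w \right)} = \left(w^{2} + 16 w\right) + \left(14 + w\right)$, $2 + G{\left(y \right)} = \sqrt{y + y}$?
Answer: $22460 + 600 i \sqrt{10} \approx 22460.0 + 1897.4 i$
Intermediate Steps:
$G{\left(y \right)} = -2 + \sqrt{2} \sqrt{y}$ ($G{\left(y \right)} = -2 + \sqrt{y + y} = -2 + \sqrt{2 y} = -2 + \sqrt{2} \sqrt{y}$)
$g{\left(w \right)} = 14 + w^{2} + 17 w$
$\left(g{\left(-23 \right)} + G{\left(\left(-5\right) 4 \right)}\right)^{2} = \left(\left(14 + \left(-23\right)^{2} + 17 \left(-23\right)\right) - \left(2 - \sqrt{2} \sqrt{\left(-5\right) 4}\right)\right)^{2} = \left(\left(14 + 529 - 391\right) - \left(2 - \sqrt{2} \sqrt{-20}\right)\right)^{2} = \left(152 - \left(2 - \sqrt{2} \cdot 2 i \sqrt{5}\right)\right)^{2} = \left(152 - \left(2 - 2 i \sqrt{10}\right)\right)^{2} = \left(150 + 2 i \sqrt{10}\right)^{2}$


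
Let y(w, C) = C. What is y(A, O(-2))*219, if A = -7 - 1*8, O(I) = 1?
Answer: 219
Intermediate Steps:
A = -15 (A = -7 - 8 = -15)
y(A, O(-2))*219 = 1*219 = 219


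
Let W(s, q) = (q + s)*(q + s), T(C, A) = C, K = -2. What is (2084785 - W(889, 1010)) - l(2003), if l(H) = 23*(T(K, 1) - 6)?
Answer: -1521232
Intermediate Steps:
W(s, q) = (q + s)²
l(H) = -184 (l(H) = 23*(-2 - 6) = 23*(-8) = -184)
(2084785 - W(889, 1010)) - l(2003) = (2084785 - (1010 + 889)²) - 1*(-184) = (2084785 - 1*1899²) + 184 = (2084785 - 1*3606201) + 184 = (2084785 - 3606201) + 184 = -1521416 + 184 = -1521232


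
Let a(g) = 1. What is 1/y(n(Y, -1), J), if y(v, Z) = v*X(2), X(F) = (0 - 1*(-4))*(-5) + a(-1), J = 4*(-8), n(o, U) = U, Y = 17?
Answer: 1/19 ≈ 0.052632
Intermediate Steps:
J = -32
X(F) = -19 (X(F) = (0 - 1*(-4))*(-5) + 1 = (0 + 4)*(-5) + 1 = 4*(-5) + 1 = -20 + 1 = -19)
y(v, Z) = -19*v (y(v, Z) = v*(-19) = -19*v)
1/y(n(Y, -1), J) = 1/(-19*(-1)) = 1/19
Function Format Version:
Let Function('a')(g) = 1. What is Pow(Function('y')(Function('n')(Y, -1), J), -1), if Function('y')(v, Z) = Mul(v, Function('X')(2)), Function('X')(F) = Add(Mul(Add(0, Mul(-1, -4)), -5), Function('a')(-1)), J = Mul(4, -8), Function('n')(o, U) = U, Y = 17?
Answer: Rational(1, 19) ≈ 0.052632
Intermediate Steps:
J = -32
Function('X')(F) = -19 (Function('X')(F) = Add(Mul(Add(0, Mul(-1, -4)), -5), 1) = Add(Mul(Add(0, 4), -5), 1) = Add(Mul(4, -5), 1) = Add(-20, 1) = -19)
Function('y')(v, Z) = Mul(-19, v) (Function('y')(v, Z) = Mul(v, -19) = Mul(-19, v))
Pow(Function('y')(Function('n')(Y, -1), J), -1) = Pow(Mul(-19, -1), -1) = Pow(19, -1) = Rational(1, 19)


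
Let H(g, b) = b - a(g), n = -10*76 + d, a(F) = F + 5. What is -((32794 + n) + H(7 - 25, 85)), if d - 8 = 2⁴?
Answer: -32156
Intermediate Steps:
a(F) = 5 + F
d = 24 (d = 8 + 2⁴ = 8 + 16 = 24)
n = -736 (n = -10*76 + 24 = -760 + 24 = -736)
H(g, b) = -5 + b - g (H(g, b) = b - (5 + g) = b + (-5 - g) = -5 + b - g)
-((32794 + n) + H(7 - 25, 85)) = -((32794 - 736) + (-5 + 85 - (7 - 25))) = -(32058 + (-5 + 85 - 1*(-18))) = -(32058 + (-5 + 85 + 18)) = -(32058 + 98) = -1*32156 = -32156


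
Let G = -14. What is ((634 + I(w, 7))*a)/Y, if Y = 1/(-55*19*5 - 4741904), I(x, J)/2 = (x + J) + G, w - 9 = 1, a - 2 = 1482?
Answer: -4508633239040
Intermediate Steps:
a = 1484 (a = 2 + 1482 = 1484)
w = 10 (w = 9 + 1 = 10)
I(x, J) = -28 + 2*J + 2*x (I(x, J) = 2*((x + J) - 14) = 2*((J + x) - 14) = 2*(-14 + J + x) = -28 + 2*J + 2*x)
Y = -1/4747129 (Y = 1/(-1045*5 - 4741904) = 1/(-5225 - 4741904) = 1/(-4747129) = -1/4747129 ≈ -2.1065e-7)
((634 + I(w, 7))*a)/Y = ((634 + (-28 + 2*7 + 2*10))*1484)/(-1/4747129) = ((634 + (-28 + 14 + 20))*1484)*(-4747129) = ((634 + 6)*1484)*(-4747129) = (640*1484)*(-4747129) = 949760*(-4747129) = -4508633239040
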